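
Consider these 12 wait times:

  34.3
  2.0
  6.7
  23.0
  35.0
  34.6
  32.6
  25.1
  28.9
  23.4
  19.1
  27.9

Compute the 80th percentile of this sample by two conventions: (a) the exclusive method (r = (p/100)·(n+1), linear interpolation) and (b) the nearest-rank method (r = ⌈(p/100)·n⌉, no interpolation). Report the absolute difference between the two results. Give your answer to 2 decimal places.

0.12

Sorted: 2.0, 6.7, 19.1, 23.0, 23.4, 25.1, 27.9, 28.9, 32.6, 34.3, 34.6, 35.0.
n = 12.
(a) r = 10.4; between ranks 10 (34.3) and 11 (34.6): 34.42.
(b) the nearest-rank method: rank 10 → 34.3.
|34.42 − 34.3| = 0.12.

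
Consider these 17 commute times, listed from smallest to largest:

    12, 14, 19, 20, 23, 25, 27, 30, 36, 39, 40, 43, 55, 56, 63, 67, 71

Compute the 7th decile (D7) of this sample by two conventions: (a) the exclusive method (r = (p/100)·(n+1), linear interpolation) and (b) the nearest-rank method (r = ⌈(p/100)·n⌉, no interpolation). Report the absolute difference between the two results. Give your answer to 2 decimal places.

7.20

n = 17.
(a) r = 12.6; between ranks 12 (43) and 13 (55): 50.2.
(b) the nearest-rank method: rank 12 → 43.
|50.2 − 43| = 7.2.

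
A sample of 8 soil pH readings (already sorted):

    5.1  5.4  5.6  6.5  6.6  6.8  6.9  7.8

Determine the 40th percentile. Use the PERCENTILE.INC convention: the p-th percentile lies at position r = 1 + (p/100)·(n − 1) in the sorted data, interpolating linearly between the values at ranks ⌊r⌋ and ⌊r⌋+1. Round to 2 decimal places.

n = 8.
r = 1 + (40/100)·(8 − 1) = 1 + 2.8 = 3.8.
Rank 3 is 5.6 and rank 4 is 6.5.
Interpolate: 5.6 + 0.8·(6.5 − 5.6) = 5.6 + 0.8·0.9 = 6.32.

6.32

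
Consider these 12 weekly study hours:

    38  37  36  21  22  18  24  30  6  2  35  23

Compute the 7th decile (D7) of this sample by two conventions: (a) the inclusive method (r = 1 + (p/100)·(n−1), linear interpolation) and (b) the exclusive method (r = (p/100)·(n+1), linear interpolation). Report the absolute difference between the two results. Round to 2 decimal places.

1.60

Sorted: 2, 6, 18, 21, 22, 23, 24, 30, 35, 36, 37, 38.
n = 12.
(a) r = 8.7; between ranks 8 (30) and 9 (35): 33.5.
(b) r = 9.1; between ranks 9 (35) and 10 (36): 35.1.
|33.5 − 35.1| = 1.6.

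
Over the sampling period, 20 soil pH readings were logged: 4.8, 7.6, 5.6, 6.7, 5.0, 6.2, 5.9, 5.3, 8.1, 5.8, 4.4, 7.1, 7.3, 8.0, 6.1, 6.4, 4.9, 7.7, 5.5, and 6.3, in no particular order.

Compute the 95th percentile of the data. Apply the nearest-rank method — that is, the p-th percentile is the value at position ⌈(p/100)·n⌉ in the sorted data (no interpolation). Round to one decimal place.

Sorted: 4.4, 4.8, 4.9, 5.0, 5.3, 5.5, 5.6, 5.8, 5.9, 6.1, 6.2, 6.3, 6.4, 6.7, 7.1, 7.3, 7.6, 7.7, 8.0, 8.1.
n = 20.
Position = ⌈95/100 · 20⌉ = ⌈19⌉ = 19.
The value at rank 19 is 8.0.

8.0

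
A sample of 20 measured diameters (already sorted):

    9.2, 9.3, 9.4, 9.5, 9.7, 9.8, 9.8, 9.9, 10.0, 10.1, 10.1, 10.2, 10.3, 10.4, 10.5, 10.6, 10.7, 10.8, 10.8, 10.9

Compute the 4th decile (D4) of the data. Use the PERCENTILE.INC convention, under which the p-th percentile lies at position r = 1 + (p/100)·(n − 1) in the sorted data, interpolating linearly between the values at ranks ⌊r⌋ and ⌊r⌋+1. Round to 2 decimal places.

9.96

n = 20.
r = 1 + (40/100)·(20 − 1) = 1 + 7.6 = 8.6.
Rank 8 is 9.9 and rank 9 is 10.0.
Interpolate: 9.9 + 0.6·(10.0 − 9.9) = 9.9 + 0.6·0.1 = 9.96.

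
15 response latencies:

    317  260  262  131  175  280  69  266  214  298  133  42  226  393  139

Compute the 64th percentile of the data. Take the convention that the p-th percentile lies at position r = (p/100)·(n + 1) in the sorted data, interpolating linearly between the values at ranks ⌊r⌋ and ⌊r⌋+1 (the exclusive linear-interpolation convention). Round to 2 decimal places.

Sorted: 42, 69, 131, 133, 139, 175, 214, 226, 260, 262, 266, 280, 298, 317, 393.
n = 15.
r = (64/100)·(15 + 1) = 10.24.
Rank 10 is 262 and rank 11 is 266.
Interpolate: 262 + 0.24·(266 − 262) = 262 + 0.24·4 = 262.96.

262.96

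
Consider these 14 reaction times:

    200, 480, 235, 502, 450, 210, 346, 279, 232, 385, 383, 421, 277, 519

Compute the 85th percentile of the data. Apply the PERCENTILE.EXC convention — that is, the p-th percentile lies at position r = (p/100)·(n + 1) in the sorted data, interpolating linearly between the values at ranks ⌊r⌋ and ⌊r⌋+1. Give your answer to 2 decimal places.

496.50

Sorted: 200, 210, 232, 235, 277, 279, 346, 383, 385, 421, 450, 480, 502, 519.
n = 14.
r = (85/100)·(14 + 1) = 12.75.
Rank 12 is 480 and rank 13 is 502.
Interpolate: 480 + 0.75·(502 − 480) = 480 + 0.75·22 = 496.5.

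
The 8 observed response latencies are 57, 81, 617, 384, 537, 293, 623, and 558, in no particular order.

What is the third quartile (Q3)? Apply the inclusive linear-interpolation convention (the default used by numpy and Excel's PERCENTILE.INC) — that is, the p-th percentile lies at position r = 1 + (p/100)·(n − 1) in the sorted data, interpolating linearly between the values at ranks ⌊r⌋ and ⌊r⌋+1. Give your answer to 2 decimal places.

Sorted: 57, 81, 293, 384, 537, 558, 617, 623.
n = 8.
r = 1 + (75/100)·(8 − 1) = 1 + 5.25 = 6.25.
Rank 6 is 558 and rank 7 is 617.
Interpolate: 558 + 0.25·(617 − 558) = 558 + 0.25·59 = 572.75.

572.75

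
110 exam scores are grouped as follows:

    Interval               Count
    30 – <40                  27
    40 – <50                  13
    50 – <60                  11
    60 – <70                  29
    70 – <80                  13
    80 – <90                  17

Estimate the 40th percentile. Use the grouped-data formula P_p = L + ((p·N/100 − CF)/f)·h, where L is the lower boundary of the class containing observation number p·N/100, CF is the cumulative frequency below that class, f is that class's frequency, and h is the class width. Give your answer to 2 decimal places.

N = 110; target position k = 40/100 · 110 = 44.
Cumulative frequencies: 27, 40, 51, 80, 93, 110.
Observation 44 falls in the class 50 – <60.
L = 50, CF = 40, f = 11, h = 10.
P40 = 50 + ((44 − 40)/11)·10 = 50 + 3.63636 = 53.6364.

53.64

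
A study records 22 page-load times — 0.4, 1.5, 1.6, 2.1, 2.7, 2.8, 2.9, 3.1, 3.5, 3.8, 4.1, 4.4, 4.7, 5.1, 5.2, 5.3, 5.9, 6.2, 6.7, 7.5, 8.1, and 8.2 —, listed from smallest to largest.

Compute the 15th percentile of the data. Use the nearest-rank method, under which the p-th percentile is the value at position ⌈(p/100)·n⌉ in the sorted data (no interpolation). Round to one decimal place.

2.1

n = 22.
Position = ⌈15/100 · 22⌉ = ⌈3.3⌉ = 4.
The value at rank 4 is 2.1.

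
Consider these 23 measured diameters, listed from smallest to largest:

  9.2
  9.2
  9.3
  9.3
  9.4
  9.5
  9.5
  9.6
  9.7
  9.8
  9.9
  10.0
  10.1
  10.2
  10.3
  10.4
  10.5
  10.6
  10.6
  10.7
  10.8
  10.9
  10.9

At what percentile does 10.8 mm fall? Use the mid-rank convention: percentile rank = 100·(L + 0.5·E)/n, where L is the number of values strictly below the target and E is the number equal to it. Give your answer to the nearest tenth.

89.1

Count below 10.8: L = 20; count equal: E = 1; n = 23.
Percentile rank = 100·(20 + 0.5·1)/23 = 100·20.5/23 = 89.13.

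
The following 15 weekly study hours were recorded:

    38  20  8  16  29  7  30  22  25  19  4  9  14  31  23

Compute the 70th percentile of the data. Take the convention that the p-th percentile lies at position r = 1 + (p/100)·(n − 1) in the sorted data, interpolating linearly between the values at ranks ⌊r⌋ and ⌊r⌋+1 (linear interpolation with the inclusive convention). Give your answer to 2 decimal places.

24.60

Sorted: 4, 7, 8, 9, 14, 16, 19, 20, 22, 23, 25, 29, 30, 31, 38.
n = 15.
r = 1 + (70/100)·(15 − 1) = 1 + 9.8 = 10.8.
Rank 10 is 23 and rank 11 is 25.
Interpolate: 23 + 0.8·(25 − 23) = 23 + 0.8·2 = 24.6.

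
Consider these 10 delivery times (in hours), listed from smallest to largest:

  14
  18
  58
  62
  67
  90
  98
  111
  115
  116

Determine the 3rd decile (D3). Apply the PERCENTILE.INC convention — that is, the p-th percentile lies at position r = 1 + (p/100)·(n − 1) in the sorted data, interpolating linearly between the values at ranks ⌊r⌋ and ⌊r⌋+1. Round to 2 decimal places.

60.80

n = 10.
r = 1 + (30/100)·(10 − 1) = 1 + 2.7 = 3.7.
Rank 3 is 58 and rank 4 is 62.
Interpolate: 58 + 0.7·(62 − 58) = 58 + 0.7·4 = 60.8.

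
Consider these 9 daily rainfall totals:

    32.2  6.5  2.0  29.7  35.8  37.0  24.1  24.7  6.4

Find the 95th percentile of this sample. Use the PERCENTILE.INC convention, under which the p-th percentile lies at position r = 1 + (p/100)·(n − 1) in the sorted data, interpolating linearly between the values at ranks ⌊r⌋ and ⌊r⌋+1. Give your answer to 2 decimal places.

36.52

Sorted: 2.0, 6.4, 6.5, 24.1, 24.7, 29.7, 32.2, 35.8, 37.0.
n = 9.
r = 1 + (95/100)·(9 − 1) = 1 + 7.6 = 8.6.
Rank 8 is 35.8 and rank 9 is 37.0.
Interpolate: 35.8 + 0.6·(37.0 − 35.8) = 35.8 + 0.6·1.2 = 36.52.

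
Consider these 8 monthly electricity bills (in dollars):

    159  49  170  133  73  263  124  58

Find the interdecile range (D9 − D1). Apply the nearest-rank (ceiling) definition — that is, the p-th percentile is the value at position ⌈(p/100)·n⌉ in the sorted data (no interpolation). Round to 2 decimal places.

Sorted: 49, 58, 73, 124, 133, 159, 170, 263.
n = 8.
P10: rank ⌈10/100·8⌉ = 1 → 49.
P90: rank ⌈90/100·8⌉ = 8 → 263.
Difference: 263 − 49 = 214.

214.00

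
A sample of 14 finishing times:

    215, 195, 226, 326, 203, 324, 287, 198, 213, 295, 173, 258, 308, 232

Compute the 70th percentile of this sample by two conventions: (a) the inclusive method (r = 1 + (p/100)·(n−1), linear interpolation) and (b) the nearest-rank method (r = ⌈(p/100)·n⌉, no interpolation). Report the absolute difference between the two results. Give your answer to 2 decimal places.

0.80

Sorted: 173, 195, 198, 203, 213, 215, 226, 232, 258, 287, 295, 308, 324, 326.
n = 14.
(a) r = 10.1; between ranks 10 (287) and 11 (295): 287.8.
(b) the nearest-rank method: rank 10 → 287.
|287.8 − 287| = 0.8.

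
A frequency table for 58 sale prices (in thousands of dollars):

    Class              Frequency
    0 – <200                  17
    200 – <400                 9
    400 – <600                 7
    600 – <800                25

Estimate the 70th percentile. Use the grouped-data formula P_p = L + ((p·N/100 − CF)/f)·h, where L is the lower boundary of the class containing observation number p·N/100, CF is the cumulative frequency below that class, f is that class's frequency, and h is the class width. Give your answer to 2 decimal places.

660.80

N = 58; target position k = 70/100 · 58 = 40.6.
Cumulative frequencies: 17, 26, 33, 58.
Observation 40.6 falls in the class 600 – <800.
L = 600, CF = 33, f = 25, h = 200.
P70 = 600 + ((40.6 − 33)/25)·200 = 600 + 60.8 = 660.8.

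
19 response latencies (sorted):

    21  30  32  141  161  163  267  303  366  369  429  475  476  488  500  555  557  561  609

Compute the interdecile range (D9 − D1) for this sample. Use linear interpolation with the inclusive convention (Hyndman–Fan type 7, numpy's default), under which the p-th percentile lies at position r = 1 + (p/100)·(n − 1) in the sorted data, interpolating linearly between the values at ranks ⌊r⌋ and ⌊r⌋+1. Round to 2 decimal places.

n = 19.
P10: r = 2.8; ranks 2–3 are 30, 32; interpolating gives 31.6.
P90: r = 17.2; ranks 17–18 are 557, 561; interpolating gives 557.8.
Difference: 557.8 − 31.6 = 526.2.

526.20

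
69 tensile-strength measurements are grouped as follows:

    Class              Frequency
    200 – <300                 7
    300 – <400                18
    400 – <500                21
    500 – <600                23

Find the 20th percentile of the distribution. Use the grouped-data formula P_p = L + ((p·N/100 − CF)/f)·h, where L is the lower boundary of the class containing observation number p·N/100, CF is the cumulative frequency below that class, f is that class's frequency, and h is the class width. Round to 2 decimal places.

337.78

N = 69; target position k = 20/100 · 69 = 13.8.
Cumulative frequencies: 7, 25, 46, 69.
Observation 13.8 falls in the class 300 – <400.
L = 300, CF = 7, f = 18, h = 100.
P20 = 300 + ((13.8 − 7)/18)·100 = 300 + 37.7778 = 337.778.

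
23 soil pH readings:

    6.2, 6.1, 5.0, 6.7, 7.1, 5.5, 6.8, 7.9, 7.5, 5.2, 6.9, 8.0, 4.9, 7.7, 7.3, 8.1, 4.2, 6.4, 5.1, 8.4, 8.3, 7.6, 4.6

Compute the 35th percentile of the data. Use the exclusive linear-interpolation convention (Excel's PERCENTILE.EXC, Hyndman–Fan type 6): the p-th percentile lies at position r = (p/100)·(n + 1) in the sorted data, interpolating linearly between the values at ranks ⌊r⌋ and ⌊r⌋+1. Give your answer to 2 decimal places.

6.14

Sorted: 4.2, 4.6, 4.9, 5.0, 5.1, 5.2, 5.5, 6.1, 6.2, 6.4, 6.7, 6.8, 6.9, 7.1, 7.3, 7.5, 7.6, 7.7, 7.9, 8.0, 8.1, 8.3, 8.4.
n = 23.
r = (35/100)·(23 + 1) = 8.4.
Rank 8 is 6.1 and rank 9 is 6.2.
Interpolate: 6.1 + 0.4·(6.2 − 6.1) = 6.1 + 0.4·0.1 = 6.14.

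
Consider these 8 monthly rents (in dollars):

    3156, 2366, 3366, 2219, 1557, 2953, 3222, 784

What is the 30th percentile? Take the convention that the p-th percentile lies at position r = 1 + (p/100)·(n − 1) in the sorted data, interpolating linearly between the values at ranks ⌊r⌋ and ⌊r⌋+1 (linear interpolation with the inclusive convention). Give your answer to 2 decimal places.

Sorted: 784, 1557, 2219, 2366, 2953, 3156, 3222, 3366.
n = 8.
r = 1 + (30/100)·(8 − 1) = 1 + 2.1 = 3.1.
Rank 3 is 2219 and rank 4 is 2366.
Interpolate: 2219 + 0.1·(2366 − 2219) = 2219 + 0.1·147 = 2233.7.

2233.70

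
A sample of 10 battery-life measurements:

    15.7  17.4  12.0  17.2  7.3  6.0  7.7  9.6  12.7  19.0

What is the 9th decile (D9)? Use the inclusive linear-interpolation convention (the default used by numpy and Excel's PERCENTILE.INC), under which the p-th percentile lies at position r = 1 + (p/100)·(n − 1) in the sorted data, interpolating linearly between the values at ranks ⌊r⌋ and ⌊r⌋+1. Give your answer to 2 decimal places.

Sorted: 6.0, 7.3, 7.7, 9.6, 12.0, 12.7, 15.7, 17.2, 17.4, 19.0.
n = 10.
r = 1 + (90/100)·(10 − 1) = 1 + 8.1 = 9.1.
Rank 9 is 17.4 and rank 10 is 19.0.
Interpolate: 17.4 + 0.1·(19.0 − 17.4) = 17.4 + 0.1·1.6 = 17.56.

17.56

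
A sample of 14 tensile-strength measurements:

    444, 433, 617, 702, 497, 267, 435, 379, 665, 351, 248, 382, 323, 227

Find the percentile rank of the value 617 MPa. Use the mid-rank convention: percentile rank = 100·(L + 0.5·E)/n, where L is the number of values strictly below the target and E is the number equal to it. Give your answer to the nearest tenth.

Sorted: 227, 248, 267, 323, 351, 379, 382, 433, 435, 444, 497, 617, 665, 702.
Count below 617: L = 11; count equal: E = 1; n = 14.
Percentile rank = 100·(11 + 0.5·1)/14 = 100·11.5/14 = 82.14.

82.1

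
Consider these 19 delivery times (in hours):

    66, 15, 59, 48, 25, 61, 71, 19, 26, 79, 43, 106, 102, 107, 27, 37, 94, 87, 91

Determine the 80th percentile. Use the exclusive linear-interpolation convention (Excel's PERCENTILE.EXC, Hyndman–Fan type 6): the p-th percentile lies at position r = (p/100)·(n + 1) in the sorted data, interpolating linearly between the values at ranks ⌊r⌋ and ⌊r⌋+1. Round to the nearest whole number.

94

Sorted: 15, 19, 25, 26, 27, 37, 43, 48, 59, 61, 66, 71, 79, 87, 91, 94, 102, 106, 107.
n = 19.
r = (80/100)·(19 + 1) = 16.
r is an integer, so P80 is the value at rank 16: 94.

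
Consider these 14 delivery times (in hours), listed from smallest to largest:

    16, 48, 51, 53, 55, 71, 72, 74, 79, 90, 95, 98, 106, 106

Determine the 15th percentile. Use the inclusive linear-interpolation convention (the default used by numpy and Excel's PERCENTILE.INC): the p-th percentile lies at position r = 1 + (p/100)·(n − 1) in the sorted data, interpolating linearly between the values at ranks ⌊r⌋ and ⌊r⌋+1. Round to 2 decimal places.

n = 14.
r = 1 + (15/100)·(14 − 1) = 1 + 1.95 = 2.95.
Rank 2 is 48 and rank 3 is 51.
Interpolate: 48 + 0.95·(51 − 48) = 48 + 0.95·3 = 50.85.

50.85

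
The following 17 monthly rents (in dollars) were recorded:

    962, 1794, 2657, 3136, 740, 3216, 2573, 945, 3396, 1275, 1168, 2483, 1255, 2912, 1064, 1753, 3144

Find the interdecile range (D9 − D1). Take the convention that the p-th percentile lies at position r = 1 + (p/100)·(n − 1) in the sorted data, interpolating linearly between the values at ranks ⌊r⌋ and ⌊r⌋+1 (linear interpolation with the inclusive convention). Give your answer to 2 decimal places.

Sorted: 740, 945, 962, 1064, 1168, 1255, 1275, 1753, 1794, 2483, 2573, 2657, 2912, 3136, 3144, 3216, 3396.
n = 17.
P10: r = 2.6; ranks 2–3 are 945, 962; interpolating gives 955.2.
P90: r = 15.4; ranks 15–16 are 3144, 3216; interpolating gives 3172.8.
Difference: 3172.8 − 955.2 = 2217.6.

2217.60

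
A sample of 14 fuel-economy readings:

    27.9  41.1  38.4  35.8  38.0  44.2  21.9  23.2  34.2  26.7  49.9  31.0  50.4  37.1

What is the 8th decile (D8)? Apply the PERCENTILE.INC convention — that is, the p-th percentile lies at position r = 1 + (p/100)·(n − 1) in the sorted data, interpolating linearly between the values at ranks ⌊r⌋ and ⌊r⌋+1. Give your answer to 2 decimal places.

Sorted: 21.9, 23.2, 26.7, 27.9, 31.0, 34.2, 35.8, 37.1, 38.0, 38.4, 41.1, 44.2, 49.9, 50.4.
n = 14.
r = 1 + (80/100)·(14 − 1) = 1 + 10.4 = 11.4.
Rank 11 is 41.1 and rank 12 is 44.2.
Interpolate: 41.1 + 0.4·(44.2 − 41.1) = 41.1 + 0.4·3.1 = 42.34.

42.34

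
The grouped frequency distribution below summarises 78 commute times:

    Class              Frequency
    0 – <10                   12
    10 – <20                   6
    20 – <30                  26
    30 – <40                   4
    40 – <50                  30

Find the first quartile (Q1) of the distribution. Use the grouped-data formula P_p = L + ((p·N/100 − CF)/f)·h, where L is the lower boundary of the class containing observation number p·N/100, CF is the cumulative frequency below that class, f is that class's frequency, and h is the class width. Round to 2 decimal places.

20.58

N = 78; target position k = 25/100 · 78 = 19.5.
Cumulative frequencies: 12, 18, 44, 48, 78.
Observation 19.5 falls in the class 20 – <30.
L = 20, CF = 18, f = 26, h = 10.
P25 = 20 + ((19.5 − 18)/26)·10 = 20 + 0.576923 = 20.5769.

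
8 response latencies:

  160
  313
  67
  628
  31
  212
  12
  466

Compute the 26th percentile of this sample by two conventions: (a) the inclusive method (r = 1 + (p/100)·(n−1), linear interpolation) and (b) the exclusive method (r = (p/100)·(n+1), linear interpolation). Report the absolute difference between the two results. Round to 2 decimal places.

Sorted: 12, 31, 67, 160, 212, 313, 466, 628.
n = 8.
(a) r = 2.82; between ranks 2 (31) and 3 (67): 60.52.
(b) r = 2.34; between ranks 2 (31) and 3 (67): 43.24.
|60.52 − 43.24| = 17.28.

17.28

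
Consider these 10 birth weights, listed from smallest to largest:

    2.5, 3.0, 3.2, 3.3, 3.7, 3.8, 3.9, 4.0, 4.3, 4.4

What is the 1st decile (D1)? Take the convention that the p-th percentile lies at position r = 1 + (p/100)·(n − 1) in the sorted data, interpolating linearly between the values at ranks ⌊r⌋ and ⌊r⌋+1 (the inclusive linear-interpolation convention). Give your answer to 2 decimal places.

n = 10.
r = 1 + (10/100)·(10 − 1) = 1 + 0.9 = 1.9.
Rank 1 is 2.5 and rank 2 is 3.0.
Interpolate: 2.5 + 0.9·(3.0 − 2.5) = 2.5 + 0.9·0.5 = 2.95.

2.95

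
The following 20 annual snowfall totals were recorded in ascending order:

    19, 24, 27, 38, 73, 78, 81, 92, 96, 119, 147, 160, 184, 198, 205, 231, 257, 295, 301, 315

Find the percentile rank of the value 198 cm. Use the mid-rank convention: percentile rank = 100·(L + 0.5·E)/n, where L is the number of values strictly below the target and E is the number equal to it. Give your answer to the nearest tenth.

Count below 198: L = 13; count equal: E = 1; n = 20.
Percentile rank = 100·(13 + 0.5·1)/20 = 100·13.5/20 = 67.5.

67.5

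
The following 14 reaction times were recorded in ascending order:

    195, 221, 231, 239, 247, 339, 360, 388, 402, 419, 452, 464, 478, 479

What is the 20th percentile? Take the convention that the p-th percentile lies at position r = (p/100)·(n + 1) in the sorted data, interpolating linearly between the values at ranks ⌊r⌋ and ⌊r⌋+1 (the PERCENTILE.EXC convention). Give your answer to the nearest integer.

n = 14.
r = (20/100)·(14 + 1) = 3.
r is an integer, so P20 is the value at rank 3: 231.

231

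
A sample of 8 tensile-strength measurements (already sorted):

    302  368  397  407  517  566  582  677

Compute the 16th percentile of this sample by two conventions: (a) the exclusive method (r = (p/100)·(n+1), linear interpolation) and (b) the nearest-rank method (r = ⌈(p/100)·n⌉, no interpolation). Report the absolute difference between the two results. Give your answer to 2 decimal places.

n = 8.
(a) r = 1.44; between ranks 1 (302) and 2 (368): 331.04.
(b) the nearest-rank method: rank 2 → 368.
|331.04 − 368| = 36.96.

36.96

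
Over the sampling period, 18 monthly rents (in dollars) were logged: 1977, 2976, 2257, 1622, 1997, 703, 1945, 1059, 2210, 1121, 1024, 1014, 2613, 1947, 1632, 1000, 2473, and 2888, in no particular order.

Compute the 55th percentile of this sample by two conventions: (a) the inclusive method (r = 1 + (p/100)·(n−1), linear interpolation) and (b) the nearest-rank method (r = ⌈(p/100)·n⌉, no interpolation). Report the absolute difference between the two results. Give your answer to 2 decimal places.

Sorted: 703, 1000, 1014, 1024, 1059, 1121, 1622, 1632, 1945, 1947, 1977, 1997, 2210, 2257, 2473, 2613, 2888, 2976.
n = 18.
(a) r = 10.35; between ranks 10 (1947) and 11 (1977): 1957.5.
(b) the nearest-rank method: rank 10 → 1947.
|1957.5 − 1947| = 10.5.

10.50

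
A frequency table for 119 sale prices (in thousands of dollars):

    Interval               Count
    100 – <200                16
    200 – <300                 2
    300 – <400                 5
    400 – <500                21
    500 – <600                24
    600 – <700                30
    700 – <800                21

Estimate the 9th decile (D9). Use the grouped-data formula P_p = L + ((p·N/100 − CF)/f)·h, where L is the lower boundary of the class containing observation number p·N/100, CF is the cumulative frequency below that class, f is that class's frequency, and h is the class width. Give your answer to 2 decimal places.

N = 119; target position k = 90/100 · 119 = 107.1.
Cumulative frequencies: 16, 18, 23, 44, 68, 98, 119.
Observation 107.1 falls in the class 700 – <800.
L = 700, CF = 98, f = 21, h = 100.
P90 = 700 + ((107.1 − 98)/21)·100 = 700 + 43.3333 = 743.333.

743.33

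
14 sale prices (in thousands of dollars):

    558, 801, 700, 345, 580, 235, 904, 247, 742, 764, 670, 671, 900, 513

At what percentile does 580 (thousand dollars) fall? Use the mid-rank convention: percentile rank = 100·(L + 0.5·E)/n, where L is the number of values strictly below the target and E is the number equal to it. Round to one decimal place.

39.3

Sorted: 235, 247, 345, 513, 558, 580, 670, 671, 700, 742, 764, 801, 900, 904.
Count below 580: L = 5; count equal: E = 1; n = 14.
Percentile rank = 100·(5 + 0.5·1)/14 = 100·5.5/14 = 39.29.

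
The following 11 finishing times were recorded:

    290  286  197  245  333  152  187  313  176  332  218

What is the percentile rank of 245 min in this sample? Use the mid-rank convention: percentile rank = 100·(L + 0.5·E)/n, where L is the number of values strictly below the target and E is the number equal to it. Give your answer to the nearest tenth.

50.0

Sorted: 152, 176, 187, 197, 218, 245, 286, 290, 313, 332, 333.
Count below 245: L = 5; count equal: E = 1; n = 11.
Percentile rank = 100·(5 + 0.5·1)/11 = 100·5.5/11 = 50.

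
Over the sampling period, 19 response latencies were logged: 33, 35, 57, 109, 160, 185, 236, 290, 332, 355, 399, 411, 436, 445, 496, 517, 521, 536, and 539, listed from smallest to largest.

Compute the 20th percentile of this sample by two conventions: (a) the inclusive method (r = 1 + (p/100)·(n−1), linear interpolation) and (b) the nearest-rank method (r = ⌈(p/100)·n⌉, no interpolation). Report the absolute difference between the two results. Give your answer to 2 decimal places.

30.60

n = 19.
(a) r = 4.6; between ranks 4 (109) and 5 (160): 139.6.
(b) the nearest-rank method: rank 4 → 109.
|139.6 − 109| = 30.6.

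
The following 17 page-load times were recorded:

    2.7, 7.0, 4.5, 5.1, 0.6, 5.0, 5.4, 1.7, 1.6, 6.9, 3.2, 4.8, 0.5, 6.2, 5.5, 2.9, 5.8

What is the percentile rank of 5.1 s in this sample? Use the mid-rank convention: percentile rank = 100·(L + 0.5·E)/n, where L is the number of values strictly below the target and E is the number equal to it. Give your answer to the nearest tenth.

61.8

Sorted: 0.5, 0.6, 1.6, 1.7, 2.7, 2.9, 3.2, 4.5, 4.8, 5.0, 5.1, 5.4, 5.5, 5.8, 6.2, 6.9, 7.0.
Count below 5.1: L = 10; count equal: E = 1; n = 17.
Percentile rank = 100·(10 + 0.5·1)/17 = 100·10.5/17 = 61.76.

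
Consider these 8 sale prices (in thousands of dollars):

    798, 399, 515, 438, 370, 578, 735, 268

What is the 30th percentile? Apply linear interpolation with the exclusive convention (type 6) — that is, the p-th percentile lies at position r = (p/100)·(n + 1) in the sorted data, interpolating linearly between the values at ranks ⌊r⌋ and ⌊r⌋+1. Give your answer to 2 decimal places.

Sorted: 268, 370, 399, 438, 515, 578, 735, 798.
n = 8.
r = (30/100)·(8 + 1) = 2.7.
Rank 2 is 370 and rank 3 is 399.
Interpolate: 370 + 0.7·(399 − 370) = 370 + 0.7·29 = 390.3.

390.30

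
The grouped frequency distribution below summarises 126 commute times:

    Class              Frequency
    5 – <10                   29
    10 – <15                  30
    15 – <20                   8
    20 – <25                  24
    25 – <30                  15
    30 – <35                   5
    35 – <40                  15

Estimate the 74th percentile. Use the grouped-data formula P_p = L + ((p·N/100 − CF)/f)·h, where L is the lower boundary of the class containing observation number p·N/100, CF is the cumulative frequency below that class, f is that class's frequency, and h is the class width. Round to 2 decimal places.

N = 126; target position k = 74/100 · 126 = 93.24.
Cumulative frequencies: 29, 59, 67, 91, 106, 111, 126.
Observation 93.24 falls in the class 25 – <30.
L = 25, CF = 91, f = 15, h = 5.
P74 = 25 + ((93.24 − 91)/15)·5 = 25 + 0.746667 = 25.7467.

25.75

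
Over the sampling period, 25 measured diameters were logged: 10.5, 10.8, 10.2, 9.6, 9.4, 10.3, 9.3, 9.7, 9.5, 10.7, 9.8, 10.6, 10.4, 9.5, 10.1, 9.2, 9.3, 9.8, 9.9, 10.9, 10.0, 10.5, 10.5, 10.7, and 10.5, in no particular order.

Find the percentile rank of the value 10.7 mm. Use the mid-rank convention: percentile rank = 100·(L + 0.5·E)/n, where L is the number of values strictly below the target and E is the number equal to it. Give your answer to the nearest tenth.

88.0

Sorted: 9.2, 9.3, 9.3, 9.4, 9.5, 9.5, 9.6, 9.7, 9.8, 9.8, 9.9, 10.0, 10.1, 10.2, 10.3, 10.4, 10.5, 10.5, 10.5, 10.5, 10.6, 10.7, 10.7, 10.8, 10.9.
Count below 10.7: L = 21; count equal: E = 2; n = 25.
Percentile rank = 100·(21 + 0.5·2)/25 = 100·22/25 = 88.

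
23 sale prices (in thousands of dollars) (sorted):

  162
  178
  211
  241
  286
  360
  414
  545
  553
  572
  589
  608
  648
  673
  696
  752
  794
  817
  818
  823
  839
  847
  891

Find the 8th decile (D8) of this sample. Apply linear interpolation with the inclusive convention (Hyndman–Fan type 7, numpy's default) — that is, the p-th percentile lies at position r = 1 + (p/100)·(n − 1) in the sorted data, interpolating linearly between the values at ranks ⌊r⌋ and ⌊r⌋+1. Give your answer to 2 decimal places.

n = 23.
r = 1 + (80/100)·(23 − 1) = 1 + 17.6 = 18.6.
Rank 18 is 817 and rank 19 is 818.
Interpolate: 817 + 0.6·(818 − 817) = 817 + 0.6·1 = 817.6.

817.60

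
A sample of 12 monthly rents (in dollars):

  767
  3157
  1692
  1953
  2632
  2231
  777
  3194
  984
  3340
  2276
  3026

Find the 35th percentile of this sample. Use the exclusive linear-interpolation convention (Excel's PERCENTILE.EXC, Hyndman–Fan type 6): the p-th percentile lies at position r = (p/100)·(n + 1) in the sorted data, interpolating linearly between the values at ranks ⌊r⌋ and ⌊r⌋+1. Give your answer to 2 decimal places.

Sorted: 767, 777, 984, 1692, 1953, 2231, 2276, 2632, 3026, 3157, 3194, 3340.
n = 12.
r = (35/100)·(12 + 1) = 4.55.
Rank 4 is 1692 and rank 5 is 1953.
Interpolate: 1692 + 0.55·(1953 − 1692) = 1692 + 0.55·261 = 1835.55.

1835.55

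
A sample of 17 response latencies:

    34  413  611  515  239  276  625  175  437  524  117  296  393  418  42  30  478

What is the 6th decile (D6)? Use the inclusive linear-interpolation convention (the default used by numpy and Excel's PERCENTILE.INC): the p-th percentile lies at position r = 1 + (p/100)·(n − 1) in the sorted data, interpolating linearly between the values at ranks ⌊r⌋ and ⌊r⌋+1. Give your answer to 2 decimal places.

416.00

Sorted: 30, 34, 42, 117, 175, 239, 276, 296, 393, 413, 418, 437, 478, 515, 524, 611, 625.
n = 17.
r = 1 + (60/100)·(17 − 1) = 1 + 9.6 = 10.6.
Rank 10 is 413 and rank 11 is 418.
Interpolate: 413 + 0.6·(418 − 413) = 413 + 0.6·5 = 416.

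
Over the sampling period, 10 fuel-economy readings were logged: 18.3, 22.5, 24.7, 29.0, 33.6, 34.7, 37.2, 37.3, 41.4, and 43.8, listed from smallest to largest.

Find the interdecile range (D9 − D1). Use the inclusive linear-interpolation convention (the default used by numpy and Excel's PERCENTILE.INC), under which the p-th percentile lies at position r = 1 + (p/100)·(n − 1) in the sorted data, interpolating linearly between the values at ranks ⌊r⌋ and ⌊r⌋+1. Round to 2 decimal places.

n = 10.
P10: r = 1.9; ranks 1–2 are 18.3, 22.5; interpolating gives 22.08.
P90: r = 9.1; ranks 9–10 are 41.4, 43.8; interpolating gives 41.64.
Difference: 41.64 − 22.08 = 19.56.

19.56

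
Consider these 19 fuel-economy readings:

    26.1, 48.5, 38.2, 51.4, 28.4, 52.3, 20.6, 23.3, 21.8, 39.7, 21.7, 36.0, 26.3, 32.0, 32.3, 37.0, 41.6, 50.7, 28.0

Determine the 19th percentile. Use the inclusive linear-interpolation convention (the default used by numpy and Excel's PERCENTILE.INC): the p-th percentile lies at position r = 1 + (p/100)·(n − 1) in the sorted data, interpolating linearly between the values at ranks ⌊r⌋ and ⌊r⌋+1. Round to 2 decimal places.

Sorted: 20.6, 21.7, 21.8, 23.3, 26.1, 26.3, 28.0, 28.4, 32.0, 32.3, 36.0, 37.0, 38.2, 39.7, 41.6, 48.5, 50.7, 51.4, 52.3.
n = 19.
r = 1 + (19/100)·(19 − 1) = 1 + 3.42 = 4.42.
Rank 4 is 23.3 and rank 5 is 26.1.
Interpolate: 23.3 + 0.42·(26.1 − 23.3) = 23.3 + 0.42·2.8 = 24.476.

24.48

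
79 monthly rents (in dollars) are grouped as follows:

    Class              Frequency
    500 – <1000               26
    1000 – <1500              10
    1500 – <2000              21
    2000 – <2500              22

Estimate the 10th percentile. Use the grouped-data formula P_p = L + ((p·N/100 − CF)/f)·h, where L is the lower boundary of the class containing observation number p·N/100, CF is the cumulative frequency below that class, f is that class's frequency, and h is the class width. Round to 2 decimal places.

651.92

N = 79; target position k = 10/100 · 79 = 7.9.
Cumulative frequencies: 26, 36, 57, 79.
Observation 7.9 falls in the class 500 – <1000.
L = 500, CF = 0, f = 26, h = 500.
P10 = 500 + ((7.9 − 0)/26)·500 = 500 + 151.923 = 651.923.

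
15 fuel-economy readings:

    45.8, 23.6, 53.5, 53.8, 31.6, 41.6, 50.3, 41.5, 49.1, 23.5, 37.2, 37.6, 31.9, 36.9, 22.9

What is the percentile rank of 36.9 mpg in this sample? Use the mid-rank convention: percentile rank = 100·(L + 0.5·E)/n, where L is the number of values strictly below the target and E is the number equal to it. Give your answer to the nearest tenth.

Sorted: 22.9, 23.5, 23.6, 31.6, 31.9, 36.9, 37.2, 37.6, 41.5, 41.6, 45.8, 49.1, 50.3, 53.5, 53.8.
Count below 36.9: L = 5; count equal: E = 1; n = 15.
Percentile rank = 100·(5 + 0.5·1)/15 = 100·5.5/15 = 36.67.

36.7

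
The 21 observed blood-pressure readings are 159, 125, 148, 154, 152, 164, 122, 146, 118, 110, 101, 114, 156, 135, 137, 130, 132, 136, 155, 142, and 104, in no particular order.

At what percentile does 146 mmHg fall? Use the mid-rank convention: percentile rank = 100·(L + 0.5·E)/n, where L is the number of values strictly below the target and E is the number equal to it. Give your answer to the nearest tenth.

Sorted: 101, 104, 110, 114, 118, 122, 125, 130, 132, 135, 136, 137, 142, 146, 148, 152, 154, 155, 156, 159, 164.
Count below 146: L = 13; count equal: E = 1; n = 21.
Percentile rank = 100·(13 + 0.5·1)/21 = 100·13.5/21 = 64.29.

64.3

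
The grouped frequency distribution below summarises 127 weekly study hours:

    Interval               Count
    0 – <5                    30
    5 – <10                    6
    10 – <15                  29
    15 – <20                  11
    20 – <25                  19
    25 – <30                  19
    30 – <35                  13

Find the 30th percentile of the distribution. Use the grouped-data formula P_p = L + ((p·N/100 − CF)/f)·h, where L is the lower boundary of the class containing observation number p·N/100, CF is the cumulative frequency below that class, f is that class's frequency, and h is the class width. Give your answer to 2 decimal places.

10.36

N = 127; target position k = 30/100 · 127 = 38.1.
Cumulative frequencies: 30, 36, 65, 76, 95, 114, 127.
Observation 38.1 falls in the class 10 – <15.
L = 10, CF = 36, f = 29, h = 5.
P30 = 10 + ((38.1 − 36)/29)·5 = 10 + 0.362069 = 10.3621.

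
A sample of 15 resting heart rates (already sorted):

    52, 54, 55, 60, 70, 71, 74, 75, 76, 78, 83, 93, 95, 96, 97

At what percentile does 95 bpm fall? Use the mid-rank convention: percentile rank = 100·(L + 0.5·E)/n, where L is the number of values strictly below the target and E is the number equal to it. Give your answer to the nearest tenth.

Count below 95: L = 12; count equal: E = 1; n = 15.
Percentile rank = 100·(12 + 0.5·1)/15 = 100·12.5/15 = 83.33.

83.3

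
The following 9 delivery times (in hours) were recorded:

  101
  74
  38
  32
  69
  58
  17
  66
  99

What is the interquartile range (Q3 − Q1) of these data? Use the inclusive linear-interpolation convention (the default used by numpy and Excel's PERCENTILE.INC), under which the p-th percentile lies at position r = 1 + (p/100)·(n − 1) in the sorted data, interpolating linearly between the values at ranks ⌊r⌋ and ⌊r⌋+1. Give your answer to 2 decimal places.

36.00

Sorted: 17, 32, 38, 58, 66, 69, 74, 99, 101.
n = 9.
P25: r = 3 (integer) → 38.
P75: r = 7 (integer) → 74.
Difference: 74 − 38 = 36.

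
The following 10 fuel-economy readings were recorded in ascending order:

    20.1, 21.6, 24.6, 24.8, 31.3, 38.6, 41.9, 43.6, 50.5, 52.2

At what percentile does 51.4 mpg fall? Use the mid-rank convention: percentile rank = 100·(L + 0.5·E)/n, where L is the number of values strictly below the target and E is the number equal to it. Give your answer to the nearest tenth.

Count below 51.4: L = 9; count equal: E = 0; n = 10.
Percentile rank = 100·(9 + 0.5·0)/10 = 100·9/10 = 90.

90.0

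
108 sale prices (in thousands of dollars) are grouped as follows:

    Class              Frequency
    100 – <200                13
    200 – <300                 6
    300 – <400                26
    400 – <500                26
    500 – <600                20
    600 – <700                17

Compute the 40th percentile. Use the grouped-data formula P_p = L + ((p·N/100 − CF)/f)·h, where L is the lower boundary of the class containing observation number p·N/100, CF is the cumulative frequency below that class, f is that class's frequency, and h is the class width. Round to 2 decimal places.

393.08

N = 108; target position k = 40/100 · 108 = 43.2.
Cumulative frequencies: 13, 19, 45, 71, 91, 108.
Observation 43.2 falls in the class 300 – <400.
L = 300, CF = 19, f = 26, h = 100.
P40 = 300 + ((43.2 − 19)/26)·100 = 300 + 93.0769 = 393.077.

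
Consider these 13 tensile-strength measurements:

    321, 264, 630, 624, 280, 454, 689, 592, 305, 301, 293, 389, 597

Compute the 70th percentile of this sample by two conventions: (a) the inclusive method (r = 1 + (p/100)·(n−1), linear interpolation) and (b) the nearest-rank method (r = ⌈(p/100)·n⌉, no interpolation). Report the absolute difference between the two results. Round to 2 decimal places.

3.00

Sorted: 264, 280, 293, 301, 305, 321, 389, 454, 592, 597, 624, 630, 689.
n = 13.
(a) r = 9.4; between ranks 9 (592) and 10 (597): 594.
(b) the nearest-rank method: rank 10 → 597.
|594 − 597| = 3.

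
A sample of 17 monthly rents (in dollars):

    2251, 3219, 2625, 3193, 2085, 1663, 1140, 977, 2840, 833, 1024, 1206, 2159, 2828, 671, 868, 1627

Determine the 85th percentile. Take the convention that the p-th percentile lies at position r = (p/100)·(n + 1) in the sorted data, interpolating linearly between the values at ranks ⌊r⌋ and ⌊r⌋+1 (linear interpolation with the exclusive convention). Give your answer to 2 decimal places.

Sorted: 671, 833, 868, 977, 1024, 1140, 1206, 1627, 1663, 2085, 2159, 2251, 2625, 2828, 2840, 3193, 3219.
n = 17.
r = (85/100)·(17 + 1) = 15.3.
Rank 15 is 2840 and rank 16 is 3193.
Interpolate: 2840 + 0.3·(3193 − 2840) = 2840 + 0.3·353 = 2945.9.

2945.90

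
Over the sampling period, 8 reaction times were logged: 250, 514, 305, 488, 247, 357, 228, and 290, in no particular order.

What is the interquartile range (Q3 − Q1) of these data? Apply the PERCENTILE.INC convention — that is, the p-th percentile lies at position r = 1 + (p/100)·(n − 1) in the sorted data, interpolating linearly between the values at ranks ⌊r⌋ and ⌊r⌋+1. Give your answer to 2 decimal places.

Sorted: 228, 247, 250, 290, 305, 357, 488, 514.
n = 8.
P25: r = 2.75; ranks 2–3 are 247, 250; interpolating gives 249.25.
P75: r = 6.25; ranks 6–7 are 357, 488; interpolating gives 389.75.
Difference: 389.75 − 249.25 = 140.5.

140.50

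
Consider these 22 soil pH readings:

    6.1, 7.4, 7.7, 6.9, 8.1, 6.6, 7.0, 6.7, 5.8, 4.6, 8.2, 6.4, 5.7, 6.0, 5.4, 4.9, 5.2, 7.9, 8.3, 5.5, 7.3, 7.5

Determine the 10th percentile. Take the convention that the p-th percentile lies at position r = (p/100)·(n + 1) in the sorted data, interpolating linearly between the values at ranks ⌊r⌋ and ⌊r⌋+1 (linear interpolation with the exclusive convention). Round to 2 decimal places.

4.99

Sorted: 4.6, 4.9, 5.2, 5.4, 5.5, 5.7, 5.8, 6.0, 6.1, 6.4, 6.6, 6.7, 6.9, 7.0, 7.3, 7.4, 7.5, 7.7, 7.9, 8.1, 8.2, 8.3.
n = 22.
r = (10/100)·(22 + 1) = 2.3.
Rank 2 is 4.9 and rank 3 is 5.2.
Interpolate: 4.9 + 0.3·(5.2 − 4.9) = 4.9 + 0.3·0.3 = 4.99.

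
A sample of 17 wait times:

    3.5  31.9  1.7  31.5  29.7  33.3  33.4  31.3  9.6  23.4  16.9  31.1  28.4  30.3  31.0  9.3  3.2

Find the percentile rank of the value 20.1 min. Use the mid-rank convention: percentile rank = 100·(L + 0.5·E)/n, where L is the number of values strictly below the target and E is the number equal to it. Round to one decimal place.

Sorted: 1.7, 3.2, 3.5, 9.3, 9.6, 16.9, 23.4, 28.4, 29.7, 30.3, 31.0, 31.1, 31.3, 31.5, 31.9, 33.3, 33.4.
Count below 20.1: L = 6; count equal: E = 0; n = 17.
Percentile rank = 100·(6 + 0.5·0)/17 = 100·6/17 = 35.29.

35.3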